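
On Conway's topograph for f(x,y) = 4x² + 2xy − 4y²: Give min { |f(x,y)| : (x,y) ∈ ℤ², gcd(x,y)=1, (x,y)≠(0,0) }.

river: ρ → (-4,6,2)
river: ρ → (2,6,-4)
river: ρ → (-4,2,4)
river: ρ → (4,6,-2)
river: ρ → (-2,6,4)
river: ρ → (4,2,-4)
closes: descent 0, river 6
min |a| on river = 2

2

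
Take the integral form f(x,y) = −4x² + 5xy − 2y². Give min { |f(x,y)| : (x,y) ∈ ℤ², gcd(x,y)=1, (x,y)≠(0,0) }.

translate: b→3 (≡-5 mod 8), so (4,-5,2)→(4,3,1)
flip: (4,3,1)→(1,-3,4)
translate: b→1 (≡-3 mod 2), so (1,-3,4)→(1,1,2)
reduced (well bottom): (1,1,2) with a≤c, −a<b≤a
well minimum |f| = |-1| = 1 (negative-definite)

1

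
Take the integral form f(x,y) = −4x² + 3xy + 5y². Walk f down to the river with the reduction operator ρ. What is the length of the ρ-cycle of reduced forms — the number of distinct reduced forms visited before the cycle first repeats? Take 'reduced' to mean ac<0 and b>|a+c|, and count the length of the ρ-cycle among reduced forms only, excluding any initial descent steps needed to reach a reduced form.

D = 89, ⌊√D⌋ = 9
river: ρ → (5,7,-2)
river: ρ → (-2,9,1)
river: ρ → (1,9,-2)
river: ρ → (-2,7,5)
river: ρ → (5,3,-4)
river: ρ → (-4,5,4)
river: ρ → (4,3,-5)
river: ρ → (-5,7,2)
river: ρ → (2,9,-1)
river: ρ → (-1,9,2)
river: ρ → (2,7,-5)
river: ρ → (-5,3,4)
river: ρ → (4,5,-4)
river: ρ → (-4,3,5)
ρ-cycle length = 14 (tail of 0 descent steps not counted)

14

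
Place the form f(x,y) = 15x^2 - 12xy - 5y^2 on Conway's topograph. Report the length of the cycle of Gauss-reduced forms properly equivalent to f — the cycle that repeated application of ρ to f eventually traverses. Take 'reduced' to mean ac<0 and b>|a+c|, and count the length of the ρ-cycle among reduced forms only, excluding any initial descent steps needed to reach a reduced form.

D = 444, ⌊√D⌋ = 21
descent: ρ → (-5,12,15)  [lands on river]
river: ρ → (15,18,-2)
river: ρ → (-2,18,15)
river: ρ → (15,12,-5)
river: ρ → (-5,18,6)
river: ρ → (6,18,-5)
ρ-cycle length = 6 (tail of 1 descent step not counted)

6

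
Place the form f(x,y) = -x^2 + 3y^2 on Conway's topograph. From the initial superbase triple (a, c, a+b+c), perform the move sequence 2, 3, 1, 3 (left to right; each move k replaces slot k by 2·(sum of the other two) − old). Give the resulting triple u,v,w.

start (-1,3,2) = (f(1,0),f(0,1),f(1,1))
replace slot 2: 2·((-1)+2) − 3 = -1 → (-1,-1,2)
replace slot 3: 2·((-1)+(-1)) − 2 = -6 → (-1,-1,-6)
replace slot 1: 2·((-1)+(-6)) − (-1) = -13 → (-13,-1,-6)
replace slot 3: 2·((-13)+(-1)) − (-6) = -22 → (-13,-1,-22)

-13,-1,-22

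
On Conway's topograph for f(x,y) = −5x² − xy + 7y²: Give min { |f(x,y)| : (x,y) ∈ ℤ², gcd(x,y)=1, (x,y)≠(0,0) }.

descent: ρ → (7,1,-5)
descent: ρ → (-5,9,3)  [lands on river]
river: ρ → (3,9,-5)
river: ρ → (-5,11,1)
river: ρ → (1,11,-5)
closes: descent 2, river 4
min |a| on river = 1

1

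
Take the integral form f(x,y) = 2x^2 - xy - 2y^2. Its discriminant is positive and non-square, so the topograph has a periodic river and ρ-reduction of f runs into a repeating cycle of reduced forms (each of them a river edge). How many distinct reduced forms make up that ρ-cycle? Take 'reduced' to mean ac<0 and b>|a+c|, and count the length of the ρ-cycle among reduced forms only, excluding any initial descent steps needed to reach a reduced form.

D = 17, ⌊√D⌋ = 4
descent: ρ → (-2,1,2)  [lands on river]
river: ρ → (2,3,-1)
river: ρ → (-1,3,2)
river: ρ → (2,1,-2)
river: ρ → (-2,3,1)
river: ρ → (1,3,-2)
ρ-cycle length = 6 (tail of 1 descent step not counted)

6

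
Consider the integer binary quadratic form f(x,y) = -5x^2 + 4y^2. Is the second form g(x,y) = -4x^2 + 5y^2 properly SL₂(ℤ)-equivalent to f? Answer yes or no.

D₁ = 80, D₂ = 80
river cycle of f (length 2): (4, 8, -1), (-1, 8, 4)
river cycle of g (length 2): (-4, 8, 1), (1, 8, -4)
cycles differ ⇒ inequivalent

no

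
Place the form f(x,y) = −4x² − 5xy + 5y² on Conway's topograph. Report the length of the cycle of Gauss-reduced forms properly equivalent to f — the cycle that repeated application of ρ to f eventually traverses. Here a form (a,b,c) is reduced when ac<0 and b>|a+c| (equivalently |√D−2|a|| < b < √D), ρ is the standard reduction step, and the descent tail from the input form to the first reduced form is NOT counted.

D = 105, ⌊√D⌋ = 10
descent: ρ → (5,5,-4)  [lands on river]
river: ρ → (-4,3,6)
river: ρ → (6,9,-1)
river: ρ → (-1,9,6)
river: ρ → (6,3,-4)
river: ρ → (-4,5,5)
ρ-cycle length = 6 (tail of 1 descent step not counted)

6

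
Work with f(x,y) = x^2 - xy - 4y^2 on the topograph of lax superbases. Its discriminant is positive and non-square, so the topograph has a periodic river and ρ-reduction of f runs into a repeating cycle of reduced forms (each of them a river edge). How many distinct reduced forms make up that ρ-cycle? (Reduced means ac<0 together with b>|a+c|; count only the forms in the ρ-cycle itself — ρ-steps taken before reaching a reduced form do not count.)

D = 17, ⌊√D⌋ = 4
descent: ρ → (-4,1,1)
descent: ρ → (1,3,-2)  [lands on river]
river: ρ → (-2,1,2)
river: ρ → (2,3,-1)
river: ρ → (-1,3,2)
river: ρ → (2,1,-2)
river: ρ → (-2,3,1)
ρ-cycle length = 6 (tail of 2 descent steps not counted)

6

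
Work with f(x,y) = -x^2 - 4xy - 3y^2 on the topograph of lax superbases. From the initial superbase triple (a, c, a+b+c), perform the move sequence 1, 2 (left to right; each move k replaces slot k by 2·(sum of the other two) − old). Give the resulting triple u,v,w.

start (-1,-3,-8) = (f(1,0),f(0,1),f(1,1))
replace slot 1: 2·((-3)+(-8)) − (-1) = -21 → (-21,-3,-8)
replace slot 2: 2·((-21)+(-8)) − (-3) = -55 → (-21,-55,-8)

-21,-55,-8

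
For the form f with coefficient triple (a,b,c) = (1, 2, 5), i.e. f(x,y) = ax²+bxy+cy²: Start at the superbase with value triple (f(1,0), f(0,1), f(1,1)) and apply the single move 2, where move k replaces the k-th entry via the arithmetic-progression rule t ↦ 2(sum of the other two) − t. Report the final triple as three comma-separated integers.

start (1,5,8) = (f(1,0),f(0,1),f(1,1))
replace slot 2: 2·(1+8) − 5 = 13 → (1,13,8)

1,13,8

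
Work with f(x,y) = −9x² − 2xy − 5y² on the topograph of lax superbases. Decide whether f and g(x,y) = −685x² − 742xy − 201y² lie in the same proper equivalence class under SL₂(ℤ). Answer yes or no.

D₁ = -176, D₂ = -176
f is negative-definite; reduce −f:
−f: flip: (9,2,5)→(5,-2,9)
−f: reduced (well bottom): (5,-2,9) with a≤c, −a<b≤a
flip sign back: reduced form of f is (-5,2,-9)
g is negative-definite; reduce −g:
−g: translate: b→-628 (≡742 mod 1370), so (685,742,201)→(685,-628,144)
−g: flip: (685,-628,144)→(144,628,685)
−g: translate: b→52 (≡628 mod 288), so (144,628,685)→(144,52,5)
−g: flip: (144,52,5)→(5,-52,144)
−g: translate: b→-2 (≡-52 mod 10), so (5,-52,144)→(5,-2,9)
−g: reduced (well bottom): (5,-2,9) with a≤c, −a<b≤a
flip sign back: reduced form of g is (-5,2,-9)
reduced forms (-5, 2, -9) vs (-5, 2, -9) ⇒ equivalent

yes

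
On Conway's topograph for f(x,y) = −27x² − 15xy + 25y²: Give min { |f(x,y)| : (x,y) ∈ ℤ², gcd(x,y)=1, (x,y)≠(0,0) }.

descent: ρ → (25,15,-27)  [lands on river]
river: ρ → (-27,39,13)
river: ρ → (13,39,-27)
river: ρ → (-27,15,25)
river: ρ → (25,35,-17)
river: ρ → (-17,33,27)
river: ρ → (27,21,-23)
river: ρ → (-23,25,25)
river: ρ → (25,25,-23)
river: ρ → (-23,21,27)
river: ρ → (27,33,-17)
river: ρ → (-17,35,25)
closes: descent 1, river 12
min |a| on river = 13

13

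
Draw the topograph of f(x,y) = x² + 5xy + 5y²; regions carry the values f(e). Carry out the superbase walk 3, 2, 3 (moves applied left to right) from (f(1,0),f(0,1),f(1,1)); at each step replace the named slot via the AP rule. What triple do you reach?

start (1,5,11) = (f(1,0),f(0,1),f(1,1))
replace slot 3: 2·(1+5) − 11 = 1 → (1,5,1)
replace slot 2: 2·(1+1) − 5 = -1 → (1,-1,1)
replace slot 3: 2·(1+(-1)) − 1 = -1 → (1,-1,-1)

1,-1,-1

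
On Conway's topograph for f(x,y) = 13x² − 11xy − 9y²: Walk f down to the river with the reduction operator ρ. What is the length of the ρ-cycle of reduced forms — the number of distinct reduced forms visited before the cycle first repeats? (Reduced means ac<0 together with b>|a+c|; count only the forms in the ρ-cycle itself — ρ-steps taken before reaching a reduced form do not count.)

D = 589, ⌊√D⌋ = 24
descent: ρ → (-9,11,13)  [lands on river]
river: ρ → (13,15,-7)
river: ρ → (-7,13,15)
river: ρ → (15,17,-5)
river: ρ → (-5,23,3)
river: ρ → (3,19,-19)
river: ρ → (-19,19,3)
river: ρ → (3,23,-5)
river: ρ → (-5,17,15)
river: ρ → (15,13,-7)
river: ρ → (-7,15,13)
river: ρ → (13,11,-9)
river: ρ → (-9,7,15)
river: ρ → (15,23,-1)
river: ρ → (-1,23,15)
river: ρ → (15,7,-9)
ρ-cycle length = 16 (tail of 1 descent step not counted)

16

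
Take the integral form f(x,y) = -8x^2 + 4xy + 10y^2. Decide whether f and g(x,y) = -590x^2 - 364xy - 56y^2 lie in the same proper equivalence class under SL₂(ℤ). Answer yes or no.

D₁ = 336, D₂ = 336
river cycle of f (length 6): (10, 16, -2), (-2, 16, 10), (10, 4, -8), (-8, 12, 6), (6, 12, -8), (-8, 4, 10)
river cycle of g (length 6): (-2, 16, 10), (10, 4, -8), (-8, 12, 6), (6, 12, -8), (-8, 4, 10), (10, 16, -2)
cycles coincide ⇒ equivalent

yes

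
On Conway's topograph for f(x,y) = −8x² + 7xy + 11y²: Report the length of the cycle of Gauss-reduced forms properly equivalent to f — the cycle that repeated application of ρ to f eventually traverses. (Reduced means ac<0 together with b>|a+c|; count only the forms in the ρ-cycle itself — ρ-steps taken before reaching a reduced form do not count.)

D = 401, ⌊√D⌋ = 20
river: ρ → (11,15,-4)
river: ρ → (-4,17,7)
river: ρ → (7,11,-10)
river: ρ → (-10,9,8)
river: ρ → (8,7,-11)
river: ρ → (-11,15,4)
river: ρ → (4,17,-7)
river: ρ → (-7,11,10)
river: ρ → (10,9,-8)
river: ρ → (-8,7,11)
ρ-cycle length = 10 (tail of 0 descent steps not counted)

10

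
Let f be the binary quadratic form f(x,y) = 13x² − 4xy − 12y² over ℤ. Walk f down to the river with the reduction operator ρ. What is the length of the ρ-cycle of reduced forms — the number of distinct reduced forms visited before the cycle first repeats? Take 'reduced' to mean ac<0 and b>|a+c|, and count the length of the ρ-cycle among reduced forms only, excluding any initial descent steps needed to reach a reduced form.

D = 640, ⌊√D⌋ = 25
descent: ρ → (-12,4,13)  [lands on river]
river: ρ → (13,22,-3)
river: ρ → (-3,20,20)
river: ρ → (20,20,-3)
river: ρ → (-3,22,13)
river: ρ → (13,4,-12)
river: ρ → (-12,20,5)
river: ρ → (5,20,-12)
ρ-cycle length = 8 (tail of 1 descent step not counted)

8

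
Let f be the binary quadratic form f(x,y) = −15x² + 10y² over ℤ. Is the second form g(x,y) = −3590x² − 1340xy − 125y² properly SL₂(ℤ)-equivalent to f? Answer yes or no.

D₁ = 600, D₂ = 600
river cycle of f (length 2): (10, 20, -5), (-5, 20, 10)
river cycle of g (length 2): (10, 20, -5), (-5, 20, 10)
cycles coincide ⇒ equivalent

yes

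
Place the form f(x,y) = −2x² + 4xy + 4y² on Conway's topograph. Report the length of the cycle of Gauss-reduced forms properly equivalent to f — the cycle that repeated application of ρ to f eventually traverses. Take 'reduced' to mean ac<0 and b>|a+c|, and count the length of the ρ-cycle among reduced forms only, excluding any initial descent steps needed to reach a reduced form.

D = 48, ⌊√D⌋ = 6
river: ρ → (4,4,-2)
river: ρ → (-2,4,4)
ρ-cycle length = 2 (tail of 0 descent steps not counted)

2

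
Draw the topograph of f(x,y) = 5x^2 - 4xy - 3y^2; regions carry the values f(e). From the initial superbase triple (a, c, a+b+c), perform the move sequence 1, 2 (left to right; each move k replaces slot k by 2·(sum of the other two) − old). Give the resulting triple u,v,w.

start (5,-3,-2) = (f(1,0),f(0,1),f(1,1))
replace slot 1: 2·((-3)+(-2)) − 5 = -15 → (-15,-3,-2)
replace slot 2: 2·((-15)+(-2)) − (-3) = -31 → (-15,-31,-2)

-15,-31,-2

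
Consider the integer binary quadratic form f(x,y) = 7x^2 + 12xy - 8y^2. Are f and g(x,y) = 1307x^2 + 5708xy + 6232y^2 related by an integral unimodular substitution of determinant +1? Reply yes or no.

D₁ = 368, D₂ = 368
river cycle of f (length 8): (-8, 4, 11), (11, 18, -1), (-1, 18, 11), (11, 4, -8), (-8, 12, 7), (7, 16, -4), (-4, 16, 7), (7, 12, -8)
river cycle of g (length 8): (7, 12, -8), (-8, 4, 11), (11, 18, -1), (-1, 18, 11), (11, 4, -8), (-8, 12, 7), (7, 16, -4), (-4, 16, 7)
cycles coincide ⇒ equivalent

yes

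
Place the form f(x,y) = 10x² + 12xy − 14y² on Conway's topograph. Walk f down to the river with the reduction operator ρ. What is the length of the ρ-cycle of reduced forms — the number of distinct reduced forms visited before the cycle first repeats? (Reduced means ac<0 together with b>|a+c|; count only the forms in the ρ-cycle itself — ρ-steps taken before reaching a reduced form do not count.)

D = 704, ⌊√D⌋ = 26
river: ρ → (-14,16,8)
river: ρ → (8,16,-14)
river: ρ → (-14,12,10)
river: ρ → (10,8,-16)
river: ρ → (-16,24,2)
river: ρ → (2,24,-16)
river: ρ → (-16,8,10)
river: ρ → (10,12,-14)
ρ-cycle length = 8 (tail of 0 descent steps not counted)

8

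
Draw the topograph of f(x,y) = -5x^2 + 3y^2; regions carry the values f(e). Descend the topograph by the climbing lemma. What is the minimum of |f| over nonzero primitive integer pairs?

descent: ρ → (3,6,-2)  [lands on river]
river: ρ → (-2,6,3)
closes: descent 1, river 2
min |a| on river = 2

2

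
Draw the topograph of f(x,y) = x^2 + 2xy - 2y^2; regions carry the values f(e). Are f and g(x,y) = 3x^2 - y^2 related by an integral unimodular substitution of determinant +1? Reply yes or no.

D₁ = 12, D₂ = 12
river cycle of f (length 2): (-2, 2, 1), (1, 2, -2)
river cycle of g (length 2): (-1, 2, 2), (2, 2, -1)
cycles differ ⇒ inequivalent

no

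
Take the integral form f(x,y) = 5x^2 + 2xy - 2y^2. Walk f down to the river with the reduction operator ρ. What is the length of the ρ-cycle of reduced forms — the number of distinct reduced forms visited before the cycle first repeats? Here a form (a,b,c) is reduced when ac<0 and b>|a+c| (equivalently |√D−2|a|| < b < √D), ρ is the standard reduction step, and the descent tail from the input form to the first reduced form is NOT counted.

D = 44, ⌊√D⌋ = 6
descent: ρ → (-2,6,1)  [lands on river]
river: ρ → (1,6,-2)
ρ-cycle length = 2 (tail of 1 descent step not counted)

2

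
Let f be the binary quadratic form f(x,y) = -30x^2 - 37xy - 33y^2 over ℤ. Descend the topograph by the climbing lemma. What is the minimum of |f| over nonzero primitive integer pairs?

translate: b→-23 (≡37 mod 60), so (30,37,33)→(30,-23,26)
flip: (30,-23,26)→(26,23,30)
reduced (well bottom): (26,23,30) with a≤c, −a<b≤a
well minimum |f| = |-26| = 26 (negative-definite)

26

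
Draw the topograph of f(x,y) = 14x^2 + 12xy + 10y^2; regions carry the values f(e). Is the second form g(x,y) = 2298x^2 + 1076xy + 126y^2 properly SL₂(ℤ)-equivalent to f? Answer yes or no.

D₁ = -416, D₂ = -416
f: flip: (14,12,10)→(10,-12,14)
f: translate: b→8 (≡-12 mod 20), so (10,-12,14)→(10,8,12)
f: reduced (well bottom): (10,8,12) with a≤c, −a<b≤a
g: flip: (2298,1076,126)→(126,-1076,2298)
g: translate: b→-68 (≡-1076 mod 252), so (126,-1076,2298)→(126,-68,10)
g: flip: (126,-68,10)→(10,68,126)
g: translate: b→8 (≡68 mod 20), so (10,68,126)→(10,8,12)
g: reduced (well bottom): (10,8,12) with a≤c, −a<b≤a
reduced forms (10, 8, 12) vs (10, 8, 12) ⇒ equivalent

yes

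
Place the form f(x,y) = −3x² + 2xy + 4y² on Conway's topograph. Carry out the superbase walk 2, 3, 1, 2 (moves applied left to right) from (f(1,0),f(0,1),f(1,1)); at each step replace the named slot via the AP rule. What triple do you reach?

start (-3,4,3) = (f(1,0),f(0,1),f(1,1))
replace slot 2: 2·((-3)+3) − 4 = -4 → (-3,-4,3)
replace slot 3: 2·((-3)+(-4)) − 3 = -17 → (-3,-4,-17)
replace slot 1: 2·((-4)+(-17)) − (-3) = -39 → (-39,-4,-17)
replace slot 2: 2·((-39)+(-17)) − (-4) = -108 → (-39,-108,-17)

-39,-108,-17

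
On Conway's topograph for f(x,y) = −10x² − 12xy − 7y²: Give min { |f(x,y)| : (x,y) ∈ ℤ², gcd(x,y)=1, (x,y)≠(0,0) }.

translate: b→-8 (≡12 mod 20), so (10,12,7)→(10,-8,5)
flip: (10,-8,5)→(5,8,10)
translate: b→-2 (≡8 mod 10), so (5,8,10)→(5,-2,7)
reduced (well bottom): (5,-2,7) with a≤c, −a<b≤a
well minimum |f| = |-5| = 5 (negative-definite)

5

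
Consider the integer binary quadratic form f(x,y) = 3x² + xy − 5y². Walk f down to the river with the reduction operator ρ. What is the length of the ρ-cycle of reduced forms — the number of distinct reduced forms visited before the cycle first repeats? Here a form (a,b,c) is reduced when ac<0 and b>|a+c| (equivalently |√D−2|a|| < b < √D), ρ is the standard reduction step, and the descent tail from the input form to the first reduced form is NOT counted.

D = 61, ⌊√D⌋ = 7
descent: ρ → (-5,-1,3)
descent: ρ → (3,7,-1)  [lands on river]
river: ρ → (-1,7,3)
river: ρ → (3,5,-3)
river: ρ → (-3,7,1)
river: ρ → (1,7,-3)
river: ρ → (-3,5,3)
ρ-cycle length = 6 (tail of 2 descent steps not counted)

6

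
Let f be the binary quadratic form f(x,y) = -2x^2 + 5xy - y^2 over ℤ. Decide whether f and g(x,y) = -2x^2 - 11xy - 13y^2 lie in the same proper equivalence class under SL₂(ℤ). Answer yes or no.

D₁ = 17, D₂ = 17
river cycle of f (length 6): (-1, 3, 2), (2, 1, -2), (-2, 3, 1), (1, 3, -2), (-2, 1, 2), (2, 3, -1)
river cycle of g (length 6): (-2, 1, 2), (2, 3, -1), (-1, 3, 2), (2, 1, -2), (-2, 3, 1), (1, 3, -2)
cycles coincide ⇒ equivalent

yes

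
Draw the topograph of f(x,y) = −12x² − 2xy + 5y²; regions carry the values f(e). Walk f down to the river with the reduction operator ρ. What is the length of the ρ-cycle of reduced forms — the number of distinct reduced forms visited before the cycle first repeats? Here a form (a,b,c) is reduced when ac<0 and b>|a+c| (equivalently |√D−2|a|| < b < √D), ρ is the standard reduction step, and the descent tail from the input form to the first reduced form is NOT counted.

D = 244, ⌊√D⌋ = 15
descent: ρ → (5,12,-5)  [lands on river]
river: ρ → (-5,8,9)
river: ρ → (9,10,-4)
river: ρ → (-4,14,3)
river: ρ → (3,10,-12)
river: ρ → (-12,14,1)
river: ρ → (1,14,-12)
river: ρ → (-12,10,3)
river: ρ → (3,14,-4)
river: ρ → (-4,10,9)
river: ρ → (9,8,-5)
river: ρ → (-5,12,5)
river: ρ → (5,8,-9)
river: ρ → (-9,10,4)
river: ρ → (4,14,-3)
river: ρ → (-3,10,12)
river: ρ → (12,14,-1)
river: ρ → (-1,14,12)
river: ρ → (12,10,-3)
river: ρ → (-3,14,4)
river: ρ → (4,10,-9)
river: ρ → (-9,8,5)
ρ-cycle length = 22 (tail of 1 descent step not counted)

22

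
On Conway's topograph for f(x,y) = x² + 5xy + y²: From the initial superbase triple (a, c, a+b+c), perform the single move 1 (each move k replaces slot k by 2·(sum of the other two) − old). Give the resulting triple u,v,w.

start (1,1,7) = (f(1,0),f(0,1),f(1,1))
replace slot 1: 2·(1+7) − 1 = 15 → (15,1,7)

15,1,7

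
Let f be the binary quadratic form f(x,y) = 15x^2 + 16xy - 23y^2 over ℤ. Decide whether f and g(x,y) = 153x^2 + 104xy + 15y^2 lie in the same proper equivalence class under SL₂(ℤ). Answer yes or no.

D₁ = 1636, D₂ = 1636
river cycle of f (length 42): (-23, 30, 8), (8, 34, -15), (-15, 26, 16), (16, 38, -3), (-3, 40, 3), (3, 38, -16), (-16, 26, 15), (15, 34, -8), (-8, 30, 23), (23, 16, -15), … (32 more)
river cycle of g (length 42): (15, 16, -23), (-23, 30, 8), (8, 34, -15), (-15, 26, 16), (16, 38, -3), (-3, 40, 3), (3, 38, -16), (-16, 26, 15), (15, 34, -8), (-8, 30, 23), … (32 more)
cycles coincide ⇒ equivalent

yes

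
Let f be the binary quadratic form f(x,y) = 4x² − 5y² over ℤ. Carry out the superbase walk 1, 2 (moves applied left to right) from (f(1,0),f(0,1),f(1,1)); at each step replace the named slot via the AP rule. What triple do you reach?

start (4,-5,-1) = (f(1,0),f(0,1),f(1,1))
replace slot 1: 2·((-5)+(-1)) − 4 = -16 → (-16,-5,-1)
replace slot 2: 2·((-16)+(-1)) − (-5) = -29 → (-16,-29,-1)

-16,-29,-1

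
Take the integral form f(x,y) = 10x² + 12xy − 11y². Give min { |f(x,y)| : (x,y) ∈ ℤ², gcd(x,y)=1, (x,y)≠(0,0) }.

river: ρ → (-11,10,11)
river: ρ → (11,12,-10)
river: ρ → (-10,8,13)
river: ρ → (13,18,-5)
river: ρ → (-5,22,5)
river: ρ → (5,18,-13)
river: ρ → (-13,8,10)
river: ρ → (10,12,-11)
closes: descent 0, river 8
min |a| on river = 5

5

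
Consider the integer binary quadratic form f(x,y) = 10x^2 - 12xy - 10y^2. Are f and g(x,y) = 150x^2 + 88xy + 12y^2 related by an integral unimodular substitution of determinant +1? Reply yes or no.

D₁ = 544, D₂ = 544
river cycle of f (length 6): (-10, 12, 10), (10, 8, -12), (-12, 16, 6), (6, 20, -6), (-6, 16, 12), (12, 8, -10)
river cycle of g (length 6): (12, 8, -10), (-10, 12, 10), (10, 8, -12), (-12, 16, 6), (6, 20, -6), (-6, 16, 12)
cycles coincide ⇒ equivalent

yes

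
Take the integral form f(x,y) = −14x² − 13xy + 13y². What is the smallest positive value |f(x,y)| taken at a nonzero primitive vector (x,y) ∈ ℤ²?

descent: ρ → (13,13,-14)  [lands on river]
river: ρ → (-14,15,12)
river: ρ → (12,9,-17)
river: ρ → (-17,25,4)
river: ρ → (4,23,-23)
river: ρ → (-23,23,4)
river: ρ → (4,25,-17)
river: ρ → (-17,9,12)
river: ρ → (12,15,-14)
river: ρ → (-14,13,13)
closes: descent 1, river 10
min |a| on river = 4

4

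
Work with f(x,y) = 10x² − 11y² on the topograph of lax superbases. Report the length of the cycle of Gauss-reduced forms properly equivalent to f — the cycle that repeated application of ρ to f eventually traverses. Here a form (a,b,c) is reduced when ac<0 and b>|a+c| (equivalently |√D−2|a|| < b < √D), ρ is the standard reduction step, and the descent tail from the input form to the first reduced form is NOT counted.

D = 440, ⌊√D⌋ = 20
descent: ρ → (-11,0,10)
descent: ρ → (10,20,-1)  [lands on river]
river: ρ → (-1,20,10)
ρ-cycle length = 2 (tail of 2 descent steps not counted)

2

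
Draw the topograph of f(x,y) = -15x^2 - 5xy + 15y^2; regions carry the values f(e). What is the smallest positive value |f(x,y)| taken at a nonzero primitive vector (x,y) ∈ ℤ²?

descent: ρ → (15,5,-15)  [lands on river]
river: ρ → (-15,25,5)
river: ρ → (5,25,-15)
river: ρ → (-15,5,15)
river: ρ → (15,25,-5)
river: ρ → (-5,25,15)
closes: descent 1, river 6
min |a| on river = 5

5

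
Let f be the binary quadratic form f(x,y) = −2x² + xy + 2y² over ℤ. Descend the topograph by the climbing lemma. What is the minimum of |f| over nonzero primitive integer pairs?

river: ρ → (2,3,-1)
river: ρ → (-1,3,2)
river: ρ → (2,1,-2)
river: ρ → (-2,3,1)
river: ρ → (1,3,-2)
river: ρ → (-2,1,2)
closes: descent 0, river 6
min |a| on river = 1

1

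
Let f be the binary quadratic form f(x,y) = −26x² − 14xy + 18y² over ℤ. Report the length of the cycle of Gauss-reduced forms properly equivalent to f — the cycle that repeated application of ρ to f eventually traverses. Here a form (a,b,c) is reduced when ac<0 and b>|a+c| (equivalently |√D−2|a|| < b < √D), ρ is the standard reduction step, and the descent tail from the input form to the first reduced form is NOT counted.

D = 2068, ⌊√D⌋ = 45
descent: ρ → (18,14,-26)  [lands on river]
river: ρ → (-26,38,6)
river: ρ → (6,34,-38)
river: ρ → (-38,42,2)
river: ρ → (2,42,-38)
river: ρ → (-38,34,6)
river: ρ → (6,38,-26)
river: ρ → (-26,14,18)
river: ρ → (18,22,-22)
river: ρ → (-22,22,18)
ρ-cycle length = 10 (tail of 1 descent step not counted)

10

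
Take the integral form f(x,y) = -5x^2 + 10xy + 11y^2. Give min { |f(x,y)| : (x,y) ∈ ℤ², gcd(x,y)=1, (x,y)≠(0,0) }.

river: ρ → (11,12,-4)
river: ρ → (-4,12,11)
river: ρ → (11,10,-5)
river: ρ → (-5,10,11)
closes: descent 0, river 4
min |a| on river = 4

4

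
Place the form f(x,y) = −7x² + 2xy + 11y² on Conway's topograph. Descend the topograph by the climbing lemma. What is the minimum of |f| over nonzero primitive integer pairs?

descent: ρ → (11,-2,-7)
descent: ρ → (-7,16,2)  [lands on river]
river: ρ → (2,16,-7)
river: ρ → (-7,12,6)
river: ρ → (6,12,-7)
closes: descent 2, river 4
min |a| on river = 2

2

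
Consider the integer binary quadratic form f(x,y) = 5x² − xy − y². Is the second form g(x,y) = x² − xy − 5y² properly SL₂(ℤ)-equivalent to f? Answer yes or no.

D₁ = 21, D₂ = 21
river cycle of f (length 2): (-1, 3, 3), (3, 3, -1)
river cycle of g (length 2): (1, 3, -3), (-3, 3, 1)
cycles differ ⇒ inequivalent

no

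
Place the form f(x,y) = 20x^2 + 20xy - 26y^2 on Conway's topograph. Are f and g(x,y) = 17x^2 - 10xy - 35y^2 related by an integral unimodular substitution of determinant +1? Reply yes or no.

D₁ = 2480, D₂ = 2480
river cycle of f (length 8): (-26, 32, 14), (14, 24, -34), (-34, 44, 4), (4, 44, -34), (-34, 24, 14), (14, 32, -26), (-26, 20, 20), (20, 20, -26)
river cycle of g (length 6): (17, 24, -28), (-28, 32, 13), (13, 46, -7), (-7, 38, 37), (37, 36, -8), (-8, 44, 17)
cycles differ ⇒ inequivalent

no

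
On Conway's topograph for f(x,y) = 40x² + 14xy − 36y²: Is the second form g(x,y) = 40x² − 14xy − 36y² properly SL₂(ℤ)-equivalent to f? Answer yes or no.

D₁ = 5956, D₂ = 5956
river cycle of f (length 34): (-36, 58, 18), (18, 50, -48), (-48, 46, 20), (20, 74, -6), (-6, 70, 44), (44, 18, -32), (-32, 46, 30), (30, 74, -4), (-4, 70, 66), (66, 62, -8), … (24 more)
river cycle of g (length 34): (-36, 14, 40), (40, 66, -10), (-10, 74, 12), (12, 70, -22), (-22, 62, 24), (24, 34, -50), (-50, 66, 8), (8, 62, -66), (-66, 70, 4), (4, 74, -30), … (24 more)
cycles differ ⇒ inequivalent

no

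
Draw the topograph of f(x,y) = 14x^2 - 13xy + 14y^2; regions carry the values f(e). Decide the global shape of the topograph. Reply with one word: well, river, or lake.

D = b²−4ac = (-13)² − 4·14·14 = -615
D < 0 ⇒ definite ⇒ every region one sign ⇒ single well

well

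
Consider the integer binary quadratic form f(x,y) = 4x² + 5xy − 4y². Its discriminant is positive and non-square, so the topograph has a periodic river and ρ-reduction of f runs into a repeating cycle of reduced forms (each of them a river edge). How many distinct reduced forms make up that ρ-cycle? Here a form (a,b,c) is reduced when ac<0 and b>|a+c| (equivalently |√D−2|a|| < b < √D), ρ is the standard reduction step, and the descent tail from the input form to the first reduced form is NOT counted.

D = 89, ⌊√D⌋ = 9
river: ρ → (-4,3,5)
river: ρ → (5,7,-2)
river: ρ → (-2,9,1)
river: ρ → (1,9,-2)
river: ρ → (-2,7,5)
river: ρ → (5,3,-4)
river: ρ → (-4,5,4)
river: ρ → (4,3,-5)
river: ρ → (-5,7,2)
river: ρ → (2,9,-1)
river: ρ → (-1,9,2)
river: ρ → (2,7,-5)
river: ρ → (-5,3,4)
river: ρ → (4,5,-4)
ρ-cycle length = 14 (tail of 0 descent steps not counted)

14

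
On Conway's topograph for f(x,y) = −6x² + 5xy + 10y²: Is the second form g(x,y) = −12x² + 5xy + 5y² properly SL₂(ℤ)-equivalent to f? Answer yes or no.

D₁ = 265, D₂ = 265
river cycle of f (length 22): (10, 15, -1), (-1, 15, 10), (10, 5, -6), (-6, 7, 9), (9, 11, -4), (-4, 13, 6), (6, 11, -6), (-6, 13, 4), (4, 11, -9), (-9, 7, 6), … (12 more)
river cycle of g (length 18): (5, 15, -2), (-2, 13, 12), (12, 11, -3), (-3, 13, 8), (8, 3, -8), (-8, 13, 3), (3, 11, -12), (-12, 13, 2), (2, 15, -5), (-5, 15, 2), … (8 more)
cycles differ ⇒ inequivalent

no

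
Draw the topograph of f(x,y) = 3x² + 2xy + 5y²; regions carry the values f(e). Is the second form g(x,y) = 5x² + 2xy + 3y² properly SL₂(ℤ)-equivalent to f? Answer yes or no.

D₁ = -56, D₂ = -56
f: reduced (well bottom): (3,2,5) with a≤c, −a<b≤a
g: flip: (5,2,3)→(3,-2,5)
g: reduced (well bottom): (3,-2,5) with a≤c, −a<b≤a
reduced forms (3, 2, 5) vs (3, -2, 5) ⇒ inequivalent

no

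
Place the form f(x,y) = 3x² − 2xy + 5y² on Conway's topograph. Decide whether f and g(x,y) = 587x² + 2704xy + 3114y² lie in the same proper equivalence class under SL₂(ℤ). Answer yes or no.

D₁ = -56, D₂ = -56
f: reduced (well bottom): (3,-2,5) with a≤c, −a<b≤a
g: translate: b→356 (≡2704 mod 1174), so (587,2704,3114)→(587,356,54)
g: flip: (587,356,54)→(54,-356,587)
g: translate: b→-32 (≡-356 mod 108), so (54,-356,587)→(54,-32,5)
g: flip: (54,-32,5)→(5,32,54)
g: translate: b→2 (≡32 mod 10), so (5,32,54)→(5,2,3)
g: flip: (5,2,3)→(3,-2,5)
g: reduced (well bottom): (3,-2,5) with a≤c, −a<b≤a
reduced forms (3, -2, 5) vs (3, -2, 5) ⇒ equivalent

yes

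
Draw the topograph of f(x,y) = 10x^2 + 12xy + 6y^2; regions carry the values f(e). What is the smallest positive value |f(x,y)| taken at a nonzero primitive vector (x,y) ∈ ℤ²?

translate: b→-8 (≡12 mod 20), so (10,12,6)→(10,-8,4)
flip: (10,-8,4)→(4,8,10)
translate: b→0 (≡8 mod 8), so (4,8,10)→(4,0,6)
reduced (well bottom): (4,0,6) with a≤c, −a<b≤a
well minimum = a = 4

4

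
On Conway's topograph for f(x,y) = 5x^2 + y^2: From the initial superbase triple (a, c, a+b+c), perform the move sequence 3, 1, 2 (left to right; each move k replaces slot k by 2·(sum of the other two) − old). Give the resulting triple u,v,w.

start (5,1,6) = (f(1,0),f(0,1),f(1,1))
replace slot 3: 2·(5+1) − 6 = 6 → (5,1,6)
replace slot 1: 2·(1+6) − 5 = 9 → (9,1,6)
replace slot 2: 2·(9+6) − 1 = 29 → (9,29,6)

9,29,6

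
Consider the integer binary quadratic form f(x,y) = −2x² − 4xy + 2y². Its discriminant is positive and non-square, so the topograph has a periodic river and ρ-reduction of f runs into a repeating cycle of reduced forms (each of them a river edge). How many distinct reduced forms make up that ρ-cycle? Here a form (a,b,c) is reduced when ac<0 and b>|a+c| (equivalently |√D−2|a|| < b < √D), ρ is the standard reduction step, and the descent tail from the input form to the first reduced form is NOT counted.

D = 32, ⌊√D⌋ = 5
descent: ρ → (2,4,-2)  [lands on river]
river: ρ → (-2,4,2)
ρ-cycle length = 2 (tail of 1 descent step not counted)

2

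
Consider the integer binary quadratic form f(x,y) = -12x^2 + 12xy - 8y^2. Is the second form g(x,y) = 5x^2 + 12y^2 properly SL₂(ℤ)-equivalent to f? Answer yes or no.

D₁ = -240, D₂ = -240
f is negative-definite; reduce −f:
−f: translate: b→12 (≡-12 mod 24), so (12,-12,8)→(12,12,8)
−f: flip: (12,12,8)→(8,-12,12)
−f: translate: b→4 (≡-12 mod 16), so (8,-12,12)→(8,4,8)
−f: reduced (well bottom): (8,4,8) with a≤c, −a<b≤a
flip sign back: reduced form of f is (-8,-4,-8)
g: reduced (well bottom): (5,0,12) with a≤c, −a<b≤a
reduced forms (-8, -4, -8) vs (5, 0, 12) ⇒ inequivalent

no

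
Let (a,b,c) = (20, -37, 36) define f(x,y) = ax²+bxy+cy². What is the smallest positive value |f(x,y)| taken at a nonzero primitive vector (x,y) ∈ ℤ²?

translate: b→3 (≡-37 mod 40), so (20,-37,36)→(20,3,19)
flip: (20,3,19)→(19,-3,20)
reduced (well bottom): (19,-3,20) with a≤c, −a<b≤a
well minimum = a = 19

19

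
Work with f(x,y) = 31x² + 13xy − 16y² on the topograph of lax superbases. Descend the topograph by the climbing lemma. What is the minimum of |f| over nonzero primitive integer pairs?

descent: ρ → (-16,19,28)  [lands on river]
river: ρ → (28,37,-7)
river: ρ → (-7,33,38)
river: ρ → (38,43,-2)
river: ρ → (-2,45,16)
river: ρ → (16,19,-28)
river: ρ → (-28,37,7)
river: ρ → (7,33,-38)
river: ρ → (-38,43,2)
river: ρ → (2,45,-16)
closes: descent 1, river 10
min |a| on river = 2

2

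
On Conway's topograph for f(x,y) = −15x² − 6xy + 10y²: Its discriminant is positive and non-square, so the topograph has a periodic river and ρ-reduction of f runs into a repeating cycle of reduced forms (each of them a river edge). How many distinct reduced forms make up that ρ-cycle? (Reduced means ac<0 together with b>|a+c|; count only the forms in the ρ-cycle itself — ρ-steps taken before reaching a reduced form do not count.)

D = 636, ⌊√D⌋ = 25
descent: ρ → (10,6,-15)  [lands on river]
river: ρ → (-15,24,1)
river: ρ → (1,24,-15)
river: ρ → (-15,6,10)
river: ρ → (10,14,-11)
river: ρ → (-11,8,13)
river: ρ → (13,18,-6)
river: ρ → (-6,18,13)
river: ρ → (13,8,-11)
river: ρ → (-11,14,10)
ρ-cycle length = 10 (tail of 1 descent step not counted)

10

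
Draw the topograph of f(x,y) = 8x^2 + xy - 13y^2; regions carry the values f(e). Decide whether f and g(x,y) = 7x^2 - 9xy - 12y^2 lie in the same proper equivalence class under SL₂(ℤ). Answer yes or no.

D₁ = 417, D₂ = 417
river cycle of f (length 18): (8, 17, -4), (-4, 15, 12), (12, 9, -7), (-7, 19, 2), (2, 17, -16), (-16, 15, 3), (3, 15, -16), (-16, 17, 2), (2, 19, -7), (-7, 9, 12), … (8 more)
river cycle of g (length 18): (-12, 9, 7), (7, 19, -2), (-2, 17, 16), (16, 15, -3), (-3, 15, 16), (16, 17, -2), (-2, 19, 7), (7, 9, -12), (-12, 15, 4), (4, 17, -8), … (8 more)
cycles differ ⇒ inequivalent

no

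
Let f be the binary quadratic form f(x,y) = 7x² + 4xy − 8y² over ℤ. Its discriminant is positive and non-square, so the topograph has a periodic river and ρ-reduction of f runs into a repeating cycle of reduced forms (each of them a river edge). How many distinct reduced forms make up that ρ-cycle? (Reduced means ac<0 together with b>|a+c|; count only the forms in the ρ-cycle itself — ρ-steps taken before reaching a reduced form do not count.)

D = 240, ⌊√D⌋ = 15
river: ρ → (-8,12,3)
river: ρ → (3,12,-8)
river: ρ → (-8,4,7)
river: ρ → (7,10,-5)
river: ρ → (-5,10,7)
river: ρ → (7,4,-8)
ρ-cycle length = 6 (tail of 0 descent steps not counted)

6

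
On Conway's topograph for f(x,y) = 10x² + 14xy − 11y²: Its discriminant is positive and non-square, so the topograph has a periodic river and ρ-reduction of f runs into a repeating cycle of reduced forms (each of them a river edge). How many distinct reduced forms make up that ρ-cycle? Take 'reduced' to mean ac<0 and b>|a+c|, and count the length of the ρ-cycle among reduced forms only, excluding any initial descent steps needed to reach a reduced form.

D = 636, ⌊√D⌋ = 25
river: ρ → (-11,8,13)
river: ρ → (13,18,-6)
river: ρ → (-6,18,13)
river: ρ → (13,8,-11)
river: ρ → (-11,14,10)
river: ρ → (10,6,-15)
river: ρ → (-15,24,1)
river: ρ → (1,24,-15)
river: ρ → (-15,6,10)
river: ρ → (10,14,-11)
ρ-cycle length = 10 (tail of 0 descent steps not counted)

10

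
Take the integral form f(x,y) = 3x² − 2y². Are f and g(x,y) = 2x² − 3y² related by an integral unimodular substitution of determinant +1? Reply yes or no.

D₁ = 24, D₂ = 24
river cycle of f (length 2): (-2, 4, 1), (1, 4, -2)
river cycle of g (length 2): (2, 4, -1), (-1, 4, 2)
cycles differ ⇒ inequivalent

no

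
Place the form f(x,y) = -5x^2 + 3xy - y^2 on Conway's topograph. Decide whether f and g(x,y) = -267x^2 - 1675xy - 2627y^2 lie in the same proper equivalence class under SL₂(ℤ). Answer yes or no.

D₁ = -11, D₂ = -11
f is negative-definite; reduce −f:
−f: flip: (5,-3,1)→(1,3,5)
−f: translate: b→1 (≡3 mod 2), so (1,3,5)→(1,1,3)
−f: reduced (well bottom): (1,1,3) with a≤c, −a<b≤a
flip sign back: reduced form of f is (-1,-1,-3)
g is negative-definite; reduce −g:
−g: translate: b→73 (≡1675 mod 534), so (267,1675,2627)→(267,73,5)
−g: flip: (267,73,5)→(5,-73,267)
−g: translate: b→-3 (≡-73 mod 10), so (5,-73,267)→(5,-3,1)
−g: flip: (5,-3,1)→(1,3,5)
−g: translate: b→1 (≡3 mod 2), so (1,3,5)→(1,1,3)
−g: reduced (well bottom): (1,1,3) with a≤c, −a<b≤a
flip sign back: reduced form of g is (-1,-1,-3)
reduced forms (-1, -1, -3) vs (-1, -1, -3) ⇒ equivalent

yes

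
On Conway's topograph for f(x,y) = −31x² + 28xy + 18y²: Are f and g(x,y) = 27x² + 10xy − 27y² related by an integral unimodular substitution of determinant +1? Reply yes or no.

D₁ = 3016, D₂ = 3016
river cycle of f (length 22): (18, 44, -15), (-15, 46, 15), (15, 44, -18), (-18, 28, 31), (31, 34, -15), (-15, 26, 39), (39, 52, -2), (-2, 52, 39), (39, 26, -15), (-15, 34, 31), … (12 more)
river cycle of g (length 18): (-27, 44, 10), (10, 36, -43), (-43, 50, 3), (3, 52, -26), (-26, 52, 3), (3, 50, -43), (-43, 36, 10), (10, 44, -27), (-27, 10, 27), (27, 44, -10), … (8 more)
cycles differ ⇒ inequivalent

no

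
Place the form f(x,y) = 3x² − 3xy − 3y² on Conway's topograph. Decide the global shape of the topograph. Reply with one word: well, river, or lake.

D = b²−4ac = (-3)² − 4·3·(-3) = 45
D > 0 non-square ⇒ indefinite ⇒ periodic river

river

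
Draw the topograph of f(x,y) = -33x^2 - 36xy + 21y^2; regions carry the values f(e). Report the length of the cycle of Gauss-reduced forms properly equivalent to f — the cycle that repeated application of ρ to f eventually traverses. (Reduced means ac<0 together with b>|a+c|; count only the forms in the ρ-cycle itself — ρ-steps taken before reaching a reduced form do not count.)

D = 4068, ⌊√D⌋ = 63
descent: ρ → (21,36,-33)  [lands on river]
river: ρ → (-33,30,24)
river: ρ → (24,18,-39)
river: ρ → (-39,60,3)
river: ρ → (3,60,-39)
river: ρ → (-39,18,24)
river: ρ → (24,30,-33)
river: ρ → (-33,36,21)
river: ρ → (21,48,-21)
river: ρ → (-21,36,33)
river: ρ → (33,30,-24)
river: ρ → (-24,18,39)
river: ρ → (39,60,-3)
river: ρ → (-3,60,39)
river: ρ → (39,18,-24)
river: ρ → (-24,30,33)
river: ρ → (33,36,-21)
river: ρ → (-21,48,21)
ρ-cycle length = 18 (tail of 1 descent step not counted)

18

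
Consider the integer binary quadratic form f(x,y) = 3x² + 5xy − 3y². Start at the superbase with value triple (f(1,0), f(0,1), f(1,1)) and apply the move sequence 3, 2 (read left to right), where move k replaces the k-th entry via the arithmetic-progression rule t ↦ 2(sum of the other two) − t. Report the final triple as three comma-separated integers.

start (3,-3,5) = (f(1,0),f(0,1),f(1,1))
replace slot 3: 2·(3+(-3)) − 5 = -5 → (3,-3,-5)
replace slot 2: 2·(3+(-5)) − (-3) = -1 → (3,-1,-5)

3,-1,-5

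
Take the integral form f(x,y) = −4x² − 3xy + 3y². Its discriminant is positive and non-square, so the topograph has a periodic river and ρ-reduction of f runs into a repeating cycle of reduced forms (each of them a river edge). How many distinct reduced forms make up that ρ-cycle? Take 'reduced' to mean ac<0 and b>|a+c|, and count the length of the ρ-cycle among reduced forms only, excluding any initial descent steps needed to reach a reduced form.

D = 57, ⌊√D⌋ = 7
descent: ρ → (3,3,-4)  [lands on river]
river: ρ → (-4,5,2)
river: ρ → (2,7,-1)
river: ρ → (-1,7,2)
river: ρ → (2,5,-4)
river: ρ → (-4,3,3)
ρ-cycle length = 6 (tail of 1 descent step not counted)

6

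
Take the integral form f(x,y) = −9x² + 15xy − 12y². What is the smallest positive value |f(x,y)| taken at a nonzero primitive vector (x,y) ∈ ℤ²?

translate: b→3 (≡-15 mod 18), so (9,-15,12)→(9,3,6)
flip: (9,3,6)→(6,-3,9)
reduced (well bottom): (6,-3,9) with a≤c, −a<b≤a
well minimum |f| = |-6| = 6 (negative-definite)

6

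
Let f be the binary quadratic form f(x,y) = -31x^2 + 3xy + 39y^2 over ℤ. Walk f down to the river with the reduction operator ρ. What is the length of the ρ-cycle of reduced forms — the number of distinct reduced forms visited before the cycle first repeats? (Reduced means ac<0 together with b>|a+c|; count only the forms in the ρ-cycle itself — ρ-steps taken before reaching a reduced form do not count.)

D = 4845, ⌊√D⌋ = 69
descent: ρ → (39,-3,-31)
descent: ρ → (-31,65,5)  [lands on river]
river: ρ → (5,65,-31)
river: ρ → (-31,59,11)
river: ρ → (11,51,-51)
river: ρ → (-51,51,11)
river: ρ → (11,59,-31)
ρ-cycle length = 6 (tail of 2 descent steps not counted)

6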